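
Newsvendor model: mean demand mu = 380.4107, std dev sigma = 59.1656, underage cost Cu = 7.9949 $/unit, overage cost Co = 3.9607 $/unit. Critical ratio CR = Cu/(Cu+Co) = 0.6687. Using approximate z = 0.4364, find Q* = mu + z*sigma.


CR = Cu/(Cu+Co) = 7.9949/(7.9949+3.9607) = 0.6687
z = 0.4364
Q* = 380.4107 + 0.4364 * 59.1656 = 406.2306

406.2306 units


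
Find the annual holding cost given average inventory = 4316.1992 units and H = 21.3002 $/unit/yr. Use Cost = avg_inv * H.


Cost = 4316.1992 * 21.3002 = 91935.9062

91935.9062 $/yr


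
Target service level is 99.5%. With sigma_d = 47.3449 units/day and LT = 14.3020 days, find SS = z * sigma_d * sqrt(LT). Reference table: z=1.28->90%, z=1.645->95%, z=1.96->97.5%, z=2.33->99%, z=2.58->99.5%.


From the table, SL = 99.5% corresponds to z = 2.58
sqrt(LT) = sqrt(14.3020) = 3.7818
SS = 2.58 * 47.3449 * 3.7818 = 461.9461

461.9461 units


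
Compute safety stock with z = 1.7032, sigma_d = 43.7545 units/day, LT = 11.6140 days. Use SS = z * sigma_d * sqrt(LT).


sqrt(LT) = sqrt(11.6140) = 3.4079
SS = 1.7032 * 43.7545 * 3.4079 = 253.9682

253.9682 units


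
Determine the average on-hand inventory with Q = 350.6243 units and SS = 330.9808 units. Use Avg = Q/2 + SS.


Q/2 = 175.3122
Avg = 175.3122 + 330.9808 = 506.2930

506.2930 units


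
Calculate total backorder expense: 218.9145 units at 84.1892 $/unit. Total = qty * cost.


Total = 218.9145 * 84.1892 = 18430.2366

18430.2366 $


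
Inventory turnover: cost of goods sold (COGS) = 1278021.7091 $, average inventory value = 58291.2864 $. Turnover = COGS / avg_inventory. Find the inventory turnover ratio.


Turnover = 1278021.7091 / 58291.2864 = 21.9247

21.9247


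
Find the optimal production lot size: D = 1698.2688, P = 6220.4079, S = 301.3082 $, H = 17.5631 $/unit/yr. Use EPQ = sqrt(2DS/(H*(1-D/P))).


1 - D/P = 1 - 0.2730 = 0.7270
H*(1-D/P) = 12.7681
2DS = 1023404.6305
EPQ = sqrt(80153.2526) = 283.1135

283.1135 units


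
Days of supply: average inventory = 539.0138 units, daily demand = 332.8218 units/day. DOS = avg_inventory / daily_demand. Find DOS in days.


DOS = 539.0138 / 332.8218 = 1.6195

1.6195 days


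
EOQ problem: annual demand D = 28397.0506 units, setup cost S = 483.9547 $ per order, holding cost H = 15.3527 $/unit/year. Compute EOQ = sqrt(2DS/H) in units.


2*D*S = 2 * 28397.0506 * 483.9547 = 27485772.2080
2*D*S/H = 1790289.1484
EOQ = sqrt(1790289.1484) = 1338.0169

1338.0169 units


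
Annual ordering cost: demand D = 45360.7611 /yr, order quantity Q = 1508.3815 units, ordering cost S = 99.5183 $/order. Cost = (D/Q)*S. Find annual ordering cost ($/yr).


Number of orders = D/Q = 30.0725
Cost = 30.0725 * 99.5183 = 2992.7613

2992.7613 $/yr


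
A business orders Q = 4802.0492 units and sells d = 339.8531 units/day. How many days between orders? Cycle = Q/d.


Cycle = 4802.0492 / 339.8531 = 14.1298

14.1298 days


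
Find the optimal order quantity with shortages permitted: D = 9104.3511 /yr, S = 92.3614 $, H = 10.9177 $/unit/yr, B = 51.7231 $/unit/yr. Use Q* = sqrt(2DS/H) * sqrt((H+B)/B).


sqrt(2DS/H) = 392.4815
sqrt((H+B)/B) = 1.1005
Q* = 392.4815 * 1.1005 = 431.9222

431.9222 units


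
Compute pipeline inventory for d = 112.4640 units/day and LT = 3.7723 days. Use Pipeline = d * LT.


Pipeline = 112.4640 * 3.7723 = 424.2479

424.2479 units


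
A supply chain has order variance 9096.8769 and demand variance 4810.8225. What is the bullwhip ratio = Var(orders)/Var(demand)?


BW = 9096.8769 / 4810.8225 = 1.8909

1.8909


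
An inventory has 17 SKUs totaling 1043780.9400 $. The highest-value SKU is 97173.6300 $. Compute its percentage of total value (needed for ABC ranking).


Top item = 97173.6300
Total = 1043780.9400
Percentage = 97173.6300 / 1043780.9400 * 100 = 9.3098

9.3098%


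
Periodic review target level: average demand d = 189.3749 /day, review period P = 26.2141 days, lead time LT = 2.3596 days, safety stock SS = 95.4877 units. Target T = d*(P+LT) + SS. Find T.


P + LT = 28.5737
d*(P+LT) = 189.3749 * 28.5737 = 5411.1416
T = 5411.1416 + 95.4877 = 5506.6293

5506.6293 units


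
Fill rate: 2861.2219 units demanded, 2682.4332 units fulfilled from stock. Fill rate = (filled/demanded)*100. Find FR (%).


FR = 2682.4332 / 2861.2219 * 100 = 93.7513

93.7513%


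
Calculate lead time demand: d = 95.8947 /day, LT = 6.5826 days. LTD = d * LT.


LTD = 95.8947 * 6.5826 = 631.2365

631.2365 units


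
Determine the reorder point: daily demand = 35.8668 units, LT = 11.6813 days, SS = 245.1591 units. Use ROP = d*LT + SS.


d*LT = 35.8668 * 11.6813 = 418.9709
ROP = 418.9709 + 245.1591 = 664.1300

664.1300 units


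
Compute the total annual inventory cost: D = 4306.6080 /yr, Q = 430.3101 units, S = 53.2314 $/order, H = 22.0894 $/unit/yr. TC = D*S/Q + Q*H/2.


Ordering cost = D*S/Q = 532.7478
Holding cost = Q*H/2 = 4752.6460
TC = 532.7478 + 4752.6460 = 5285.3938

5285.3938 $/yr


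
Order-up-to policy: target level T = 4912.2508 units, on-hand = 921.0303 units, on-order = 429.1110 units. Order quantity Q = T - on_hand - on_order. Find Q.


Inventory position = OH + OO = 921.0303 + 429.1110 = 1350.1413
Q = 4912.2508 - 1350.1413 = 3562.1095

3562.1095 units


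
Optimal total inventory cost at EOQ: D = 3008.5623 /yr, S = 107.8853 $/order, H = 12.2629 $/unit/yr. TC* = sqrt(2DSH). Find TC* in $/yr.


2*D*S*H = 7960575.4893
TC* = sqrt(7960575.4893) = 2821.4492

2821.4492 $/yr


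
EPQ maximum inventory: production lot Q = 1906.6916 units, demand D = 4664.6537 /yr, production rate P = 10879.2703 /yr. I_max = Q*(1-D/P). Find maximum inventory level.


D/P = 0.4288
1 - D/P = 0.5712
I_max = 1906.6916 * 0.5712 = 1089.1684

1089.1684 units


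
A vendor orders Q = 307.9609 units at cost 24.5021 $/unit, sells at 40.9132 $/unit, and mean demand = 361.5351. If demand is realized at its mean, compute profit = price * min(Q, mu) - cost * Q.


Sales at mu = min(307.9609, 361.5351) = 307.9609
Revenue = 40.9132 * 307.9609 = 12599.6659
Total cost = 24.5021 * 307.9609 = 7545.6888
Profit = 12599.6659 - 7545.6888 = 5053.9771

5053.9771 $


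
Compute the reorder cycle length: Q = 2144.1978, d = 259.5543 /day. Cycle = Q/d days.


Cycle = 2144.1978 / 259.5543 = 8.2611

8.2611 days


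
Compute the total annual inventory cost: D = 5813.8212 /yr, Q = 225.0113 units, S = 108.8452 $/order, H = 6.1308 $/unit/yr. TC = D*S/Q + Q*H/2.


Ordering cost = D*S/Q = 2812.3322
Holding cost = Q*H/2 = 689.7496
TC = 2812.3322 + 689.7496 = 3502.0819

3502.0819 $/yr


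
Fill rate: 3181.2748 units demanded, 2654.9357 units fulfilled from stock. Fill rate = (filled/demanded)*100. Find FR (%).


FR = 2654.9357 / 3181.2748 * 100 = 83.4551

83.4551%


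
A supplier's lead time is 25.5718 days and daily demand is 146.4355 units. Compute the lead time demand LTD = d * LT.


LTD = 146.4355 * 25.5718 = 3744.6193

3744.6193 units


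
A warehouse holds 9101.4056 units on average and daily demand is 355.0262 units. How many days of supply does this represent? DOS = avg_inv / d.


DOS = 9101.4056 / 355.0262 = 25.6359

25.6359 days


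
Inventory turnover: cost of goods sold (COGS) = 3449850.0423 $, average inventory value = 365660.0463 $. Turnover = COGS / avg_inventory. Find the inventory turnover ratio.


Turnover = 3449850.0423 / 365660.0463 = 9.4346

9.4346


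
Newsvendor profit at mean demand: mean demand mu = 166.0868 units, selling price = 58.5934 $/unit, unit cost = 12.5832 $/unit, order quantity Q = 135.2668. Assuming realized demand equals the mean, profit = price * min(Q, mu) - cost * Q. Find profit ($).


Sales at mu = min(135.2668, 166.0868) = 135.2668
Revenue = 58.5934 * 135.2668 = 7925.7417
Total cost = 12.5832 * 135.2668 = 1702.0892
Profit = 7925.7417 - 1702.0892 = 6223.6525

6223.6525 $


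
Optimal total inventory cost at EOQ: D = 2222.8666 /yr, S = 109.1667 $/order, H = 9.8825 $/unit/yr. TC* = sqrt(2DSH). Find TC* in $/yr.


2*D*S*H = 4796234.4176
TC* = sqrt(4796234.4176) = 2190.0307

2190.0307 $/yr


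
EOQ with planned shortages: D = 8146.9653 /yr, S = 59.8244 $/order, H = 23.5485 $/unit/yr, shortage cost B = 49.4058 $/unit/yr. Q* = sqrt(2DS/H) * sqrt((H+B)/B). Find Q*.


sqrt(2DS/H) = 203.4560
sqrt((H+B)/B) = 1.2152
Q* = 203.4560 * 1.2152 = 247.2333

247.2333 units


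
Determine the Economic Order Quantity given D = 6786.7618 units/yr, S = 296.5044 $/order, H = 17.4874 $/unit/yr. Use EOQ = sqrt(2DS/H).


2*D*S = 2 * 6786.7618 * 296.5044 = 4024609.4709
2*D*S/H = 230143.3873
EOQ = sqrt(230143.3873) = 479.7326

479.7326 units


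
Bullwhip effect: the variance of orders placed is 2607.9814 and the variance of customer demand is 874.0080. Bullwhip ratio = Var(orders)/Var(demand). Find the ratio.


BW = 2607.9814 / 874.0080 = 2.9839

2.9839


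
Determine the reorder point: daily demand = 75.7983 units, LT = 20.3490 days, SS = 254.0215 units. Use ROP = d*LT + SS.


d*LT = 75.7983 * 20.3490 = 1542.4196
ROP = 1542.4196 + 254.0215 = 1796.4411

1796.4411 units


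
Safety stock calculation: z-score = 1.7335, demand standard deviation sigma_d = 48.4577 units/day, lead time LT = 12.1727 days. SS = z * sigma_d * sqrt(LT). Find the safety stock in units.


sqrt(LT) = sqrt(12.1727) = 3.4889
SS = 1.7335 * 48.4577 * 3.4889 = 293.0759

293.0759 units


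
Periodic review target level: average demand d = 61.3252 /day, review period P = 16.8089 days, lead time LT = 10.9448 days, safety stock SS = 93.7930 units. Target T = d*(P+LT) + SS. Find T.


P + LT = 27.7537
d*(P+LT) = 61.3252 * 27.7537 = 1702.0012
T = 1702.0012 + 93.7930 = 1795.7942

1795.7942 units


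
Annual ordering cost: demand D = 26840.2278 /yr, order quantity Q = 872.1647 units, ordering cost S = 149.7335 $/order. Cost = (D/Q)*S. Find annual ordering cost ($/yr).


Number of orders = D/Q = 30.7743
Cost = 30.7743 * 149.7335 = 4607.9384

4607.9384 $/yr


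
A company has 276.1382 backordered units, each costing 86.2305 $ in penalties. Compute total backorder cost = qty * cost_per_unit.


Total = 276.1382 * 86.2305 = 23811.5351

23811.5351 $


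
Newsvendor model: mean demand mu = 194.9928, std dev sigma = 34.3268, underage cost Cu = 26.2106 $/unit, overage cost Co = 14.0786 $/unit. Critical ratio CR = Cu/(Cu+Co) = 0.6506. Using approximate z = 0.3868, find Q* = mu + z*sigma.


CR = Cu/(Cu+Co) = 26.2106/(26.2106+14.0786) = 0.6506
z = 0.3868
Q* = 194.9928 + 0.3868 * 34.3268 = 208.2704

208.2704 units


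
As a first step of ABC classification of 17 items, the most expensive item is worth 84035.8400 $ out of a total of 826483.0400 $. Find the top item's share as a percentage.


Top item = 84035.8400
Total = 826483.0400
Percentage = 84035.8400 / 826483.0400 * 100 = 10.1679

10.1679%


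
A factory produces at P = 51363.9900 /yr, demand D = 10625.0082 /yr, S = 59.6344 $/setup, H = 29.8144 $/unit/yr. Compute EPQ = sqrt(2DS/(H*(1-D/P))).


1 - D/P = 1 - 0.2069 = 0.7931
H*(1-D/P) = 23.6471
2DS = 1267231.9780
EPQ = sqrt(53589.3676) = 231.4938

231.4938 units


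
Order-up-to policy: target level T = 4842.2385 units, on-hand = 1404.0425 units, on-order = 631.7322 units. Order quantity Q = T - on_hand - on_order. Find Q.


Inventory position = OH + OO = 1404.0425 + 631.7322 = 2035.7747
Q = 4842.2385 - 2035.7747 = 2806.4638

2806.4638 units


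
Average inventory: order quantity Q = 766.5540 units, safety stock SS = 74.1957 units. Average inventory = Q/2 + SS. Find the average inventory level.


Q/2 = 383.2770
Avg = 383.2770 + 74.1957 = 457.4727

457.4727 units


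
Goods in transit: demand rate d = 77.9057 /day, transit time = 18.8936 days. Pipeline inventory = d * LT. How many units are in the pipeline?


Pipeline = 77.9057 * 18.8936 = 1471.9191

1471.9191 units


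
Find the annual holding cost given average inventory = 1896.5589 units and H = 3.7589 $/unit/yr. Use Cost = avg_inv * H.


Cost = 1896.5589 * 3.7589 = 7128.9752

7128.9752 $/yr


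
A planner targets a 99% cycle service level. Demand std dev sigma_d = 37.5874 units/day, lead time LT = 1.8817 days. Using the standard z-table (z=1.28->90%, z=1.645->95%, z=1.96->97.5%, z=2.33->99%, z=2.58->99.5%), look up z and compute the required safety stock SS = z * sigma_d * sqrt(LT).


From the table, SL = 99% corresponds to z = 2.33
sqrt(LT) = sqrt(1.8817) = 1.3718
SS = 2.33 * 37.5874 * 1.3718 = 120.1361

120.1361 units


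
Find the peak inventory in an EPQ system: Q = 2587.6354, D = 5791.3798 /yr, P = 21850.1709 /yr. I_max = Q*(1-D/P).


D/P = 0.2650
1 - D/P = 0.7350
I_max = 2587.6354 * 0.7350 = 1901.7836

1901.7836 units


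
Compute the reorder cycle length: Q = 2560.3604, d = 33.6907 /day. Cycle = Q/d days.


Cycle = 2560.3604 / 33.6907 = 75.9961

75.9961 days


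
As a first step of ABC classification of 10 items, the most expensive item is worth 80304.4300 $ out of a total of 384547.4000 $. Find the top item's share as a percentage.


Top item = 80304.4300
Total = 384547.4000
Percentage = 80304.4300 / 384547.4000 * 100 = 20.8828

20.8828%


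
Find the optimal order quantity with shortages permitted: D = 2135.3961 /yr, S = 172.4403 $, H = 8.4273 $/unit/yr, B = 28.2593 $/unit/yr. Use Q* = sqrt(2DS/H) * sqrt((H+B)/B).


sqrt(2DS/H) = 295.6170
sqrt((H+B)/B) = 1.1394
Q* = 295.6170 * 1.1394 = 336.8235

336.8235 units


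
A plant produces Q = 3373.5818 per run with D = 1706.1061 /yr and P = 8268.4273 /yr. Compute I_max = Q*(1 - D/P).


D/P = 0.2063
1 - D/P = 0.7937
I_max = 3373.5818 * 0.7937 = 2677.4774

2677.4774 units


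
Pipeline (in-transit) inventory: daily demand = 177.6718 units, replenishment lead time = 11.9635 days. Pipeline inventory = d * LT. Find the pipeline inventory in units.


Pipeline = 177.6718 * 11.9635 = 2125.5766

2125.5766 units


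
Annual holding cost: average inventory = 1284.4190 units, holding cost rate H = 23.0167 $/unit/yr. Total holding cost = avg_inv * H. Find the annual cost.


Cost = 1284.4190 * 23.0167 = 29563.0868

29563.0868 $/yr


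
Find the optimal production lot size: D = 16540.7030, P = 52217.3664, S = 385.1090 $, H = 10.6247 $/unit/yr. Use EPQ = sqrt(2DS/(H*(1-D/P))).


1 - D/P = 1 - 0.3168 = 0.6832
H*(1-D/P) = 7.2592
2DS = 12739947.1833
EPQ = sqrt(1755018.4431) = 1324.7711

1324.7711 units


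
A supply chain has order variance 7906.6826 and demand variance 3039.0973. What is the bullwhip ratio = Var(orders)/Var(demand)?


BW = 7906.6826 / 3039.0973 = 2.6017

2.6017


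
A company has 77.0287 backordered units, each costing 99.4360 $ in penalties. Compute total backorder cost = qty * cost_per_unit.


Total = 77.0287 * 99.4360 = 7659.4258

7659.4258 $


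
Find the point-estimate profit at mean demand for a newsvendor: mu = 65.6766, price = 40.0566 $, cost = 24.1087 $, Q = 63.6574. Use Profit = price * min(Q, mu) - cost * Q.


Sales at mu = min(63.6574, 65.6766) = 63.6574
Revenue = 40.0566 * 63.6574 = 2549.8990
Total cost = 24.1087 * 63.6574 = 1534.6972
Profit = 2549.8990 - 1534.6972 = 1015.2018

1015.2018 $


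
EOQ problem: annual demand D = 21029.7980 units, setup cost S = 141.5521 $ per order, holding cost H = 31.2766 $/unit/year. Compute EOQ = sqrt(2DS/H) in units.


2*D*S = 2 * 21029.7980 * 141.5521 = 5953624.1390
2*D*S/H = 190353.9432
EOQ = sqrt(190353.9432) = 436.2957

436.2957 units


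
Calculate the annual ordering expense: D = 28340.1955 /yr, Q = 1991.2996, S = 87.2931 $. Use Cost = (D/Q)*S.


Number of orders = D/Q = 14.2320
Cost = 14.2320 * 87.2931 = 1242.3563

1242.3563 $/yr


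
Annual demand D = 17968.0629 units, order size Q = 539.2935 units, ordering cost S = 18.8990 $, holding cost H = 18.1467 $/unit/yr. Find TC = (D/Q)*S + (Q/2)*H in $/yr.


Ordering cost = D*S/Q = 629.6727
Holding cost = Q*H/2 = 4893.1987
TC = 629.6727 + 4893.1987 = 5522.8714

5522.8714 $/yr


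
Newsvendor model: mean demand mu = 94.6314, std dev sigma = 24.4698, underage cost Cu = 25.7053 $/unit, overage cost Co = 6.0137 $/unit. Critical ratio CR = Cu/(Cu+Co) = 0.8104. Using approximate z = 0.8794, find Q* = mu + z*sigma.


CR = Cu/(Cu+Co) = 25.7053/(25.7053+6.0137) = 0.8104
z = 0.8794
Q* = 94.6314 + 0.8794 * 24.4698 = 116.1501

116.1501 units


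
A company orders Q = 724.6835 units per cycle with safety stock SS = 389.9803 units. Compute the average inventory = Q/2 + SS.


Q/2 = 362.3417
Avg = 362.3417 + 389.9803 = 752.3220

752.3220 units


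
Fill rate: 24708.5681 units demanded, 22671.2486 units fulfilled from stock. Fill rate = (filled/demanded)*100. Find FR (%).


FR = 22671.2486 / 24708.5681 * 100 = 91.7546

91.7546%


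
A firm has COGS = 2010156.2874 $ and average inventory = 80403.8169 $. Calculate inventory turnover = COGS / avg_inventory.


Turnover = 2010156.2874 / 80403.8169 = 25.0008

25.0008


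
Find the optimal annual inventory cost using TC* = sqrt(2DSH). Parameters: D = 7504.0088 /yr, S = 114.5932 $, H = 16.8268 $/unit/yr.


2*D*S*H = 28939012.6982
TC* = sqrt(28939012.6982) = 5379.4993

5379.4993 $/yr


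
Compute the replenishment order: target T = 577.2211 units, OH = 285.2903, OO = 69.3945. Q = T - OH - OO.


Inventory position = OH + OO = 285.2903 + 69.3945 = 354.6848
Q = 577.2211 - 354.6848 = 222.5363

222.5363 units


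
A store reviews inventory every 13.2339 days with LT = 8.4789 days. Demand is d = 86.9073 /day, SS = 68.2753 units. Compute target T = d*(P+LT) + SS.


P + LT = 21.7128
d*(P+LT) = 86.9073 * 21.7128 = 1887.0008
T = 1887.0008 + 68.2753 = 1955.2761

1955.2761 units


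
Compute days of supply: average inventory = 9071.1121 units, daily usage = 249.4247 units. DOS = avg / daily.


DOS = 9071.1121 / 249.4247 = 36.3681

36.3681 days


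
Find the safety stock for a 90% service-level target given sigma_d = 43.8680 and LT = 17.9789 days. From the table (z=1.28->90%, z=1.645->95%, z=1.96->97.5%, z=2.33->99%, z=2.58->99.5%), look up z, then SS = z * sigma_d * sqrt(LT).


From the table, SL = 90% corresponds to z = 1.28
sqrt(LT) = sqrt(17.9789) = 4.2402
SS = 1.28 * 43.8680 * 4.2402 = 238.0890

238.0890 units


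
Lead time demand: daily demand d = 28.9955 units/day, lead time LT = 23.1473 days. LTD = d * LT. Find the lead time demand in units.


LTD = 28.9955 * 23.1473 = 671.1675

671.1675 units


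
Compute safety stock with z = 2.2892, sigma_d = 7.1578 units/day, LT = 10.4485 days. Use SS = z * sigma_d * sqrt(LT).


sqrt(LT) = sqrt(10.4485) = 3.2324
SS = 2.2892 * 7.1578 * 3.2324 = 52.9652

52.9652 units


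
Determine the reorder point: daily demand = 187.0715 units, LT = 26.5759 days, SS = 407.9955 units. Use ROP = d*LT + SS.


d*LT = 187.0715 * 26.5759 = 4971.5935
ROP = 4971.5935 + 407.9955 = 5379.5890

5379.5890 units


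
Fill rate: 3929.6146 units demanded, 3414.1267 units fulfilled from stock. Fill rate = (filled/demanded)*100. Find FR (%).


FR = 3414.1267 / 3929.6146 * 100 = 86.8820

86.8820%


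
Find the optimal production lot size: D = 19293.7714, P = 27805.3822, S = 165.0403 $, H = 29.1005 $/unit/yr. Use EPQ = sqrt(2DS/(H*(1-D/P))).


1 - D/P = 1 - 0.6939 = 0.3061
H*(1-D/P) = 8.9081
2DS = 6368499.6400
EPQ = sqrt(714913.9800) = 845.5259

845.5259 units


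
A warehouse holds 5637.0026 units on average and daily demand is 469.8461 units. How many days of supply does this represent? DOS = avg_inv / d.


DOS = 5637.0026 / 469.8461 = 11.9976

11.9976 days


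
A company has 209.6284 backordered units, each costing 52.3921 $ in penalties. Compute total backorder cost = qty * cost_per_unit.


Total = 209.6284 * 52.3921 = 10982.8721

10982.8721 $


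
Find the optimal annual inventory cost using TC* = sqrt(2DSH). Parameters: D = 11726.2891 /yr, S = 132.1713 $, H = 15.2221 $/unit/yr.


2*D*S*H = 47184822.4317
TC* = sqrt(47184822.4317) = 6869.1209

6869.1209 $/yr


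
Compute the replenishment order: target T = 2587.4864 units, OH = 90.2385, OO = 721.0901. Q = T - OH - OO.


Inventory position = OH + OO = 90.2385 + 721.0901 = 811.3286
Q = 2587.4864 - 811.3286 = 1776.1578

1776.1578 units


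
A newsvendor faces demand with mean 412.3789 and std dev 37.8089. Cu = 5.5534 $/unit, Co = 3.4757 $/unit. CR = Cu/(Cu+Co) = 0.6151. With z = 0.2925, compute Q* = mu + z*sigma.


CR = Cu/(Cu+Co) = 5.5534/(5.5534+3.4757) = 0.6151
z = 0.2925
Q* = 412.3789 + 0.2925 * 37.8089 = 423.4380

423.4380 units


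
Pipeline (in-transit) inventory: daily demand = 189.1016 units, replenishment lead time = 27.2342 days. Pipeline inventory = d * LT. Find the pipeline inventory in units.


Pipeline = 189.1016 * 27.2342 = 5150.0308

5150.0308 units


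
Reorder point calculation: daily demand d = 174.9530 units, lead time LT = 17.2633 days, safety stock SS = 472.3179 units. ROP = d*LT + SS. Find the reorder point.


d*LT = 174.9530 * 17.2633 = 3020.2661
ROP = 3020.2661 + 472.3179 = 3492.5840

3492.5840 units


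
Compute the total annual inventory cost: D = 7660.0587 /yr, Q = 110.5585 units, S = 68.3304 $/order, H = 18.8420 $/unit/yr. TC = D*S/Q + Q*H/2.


Ordering cost = D*S/Q = 4734.2798
Holding cost = Q*H/2 = 1041.5716
TC = 4734.2798 + 1041.5716 = 5775.8514

5775.8514 $/yr


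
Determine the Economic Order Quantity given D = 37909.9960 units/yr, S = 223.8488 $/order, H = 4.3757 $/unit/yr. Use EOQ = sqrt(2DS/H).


2*D*S = 2 * 37909.9960 * 223.8488 = 16972214.2252
2*D*S/H = 3878742.6527
EOQ = sqrt(3878742.6527) = 1969.4524

1969.4524 units


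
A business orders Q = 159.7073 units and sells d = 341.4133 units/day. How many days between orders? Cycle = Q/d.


Cycle = 159.7073 / 341.4133 = 0.4678

0.4678 days


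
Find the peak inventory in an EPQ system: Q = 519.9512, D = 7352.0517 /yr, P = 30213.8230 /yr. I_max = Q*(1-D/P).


D/P = 0.2433
1 - D/P = 0.7567
I_max = 519.9512 * 0.7567 = 393.4294

393.4294 units


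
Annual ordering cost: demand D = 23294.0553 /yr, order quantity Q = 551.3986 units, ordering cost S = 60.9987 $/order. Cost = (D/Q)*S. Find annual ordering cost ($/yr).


Number of orders = D/Q = 42.2454
Cost = 42.2454 * 60.9987 = 2576.9146

2576.9146 $/yr


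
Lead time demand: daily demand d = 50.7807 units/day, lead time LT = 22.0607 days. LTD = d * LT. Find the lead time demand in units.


LTD = 50.7807 * 22.0607 = 1120.2578

1120.2578 units


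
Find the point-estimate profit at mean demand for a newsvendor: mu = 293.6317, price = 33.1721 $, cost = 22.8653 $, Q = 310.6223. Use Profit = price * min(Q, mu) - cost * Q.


Sales at mu = min(310.6223, 293.6317) = 293.6317
Revenue = 33.1721 * 293.6317 = 9740.3801
Total cost = 22.8653 * 310.6223 = 7102.4721
Profit = 9740.3801 - 7102.4721 = 2637.9080

2637.9080 $


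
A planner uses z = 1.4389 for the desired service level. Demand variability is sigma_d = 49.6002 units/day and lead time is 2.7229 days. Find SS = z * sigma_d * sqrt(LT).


sqrt(LT) = sqrt(2.7229) = 1.6501
SS = 1.4389 * 49.6002 * 1.6501 = 117.7687

117.7687 units


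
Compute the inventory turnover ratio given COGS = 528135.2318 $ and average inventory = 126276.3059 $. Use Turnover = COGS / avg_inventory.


Turnover = 528135.2318 / 126276.3059 = 4.1824

4.1824


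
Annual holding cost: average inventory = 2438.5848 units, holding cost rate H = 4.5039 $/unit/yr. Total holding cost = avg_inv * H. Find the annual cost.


Cost = 2438.5848 * 4.5039 = 10983.1421

10983.1421 $/yr


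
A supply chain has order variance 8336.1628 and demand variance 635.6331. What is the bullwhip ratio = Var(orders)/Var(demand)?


BW = 8336.1628 / 635.6331 = 13.1147

13.1147


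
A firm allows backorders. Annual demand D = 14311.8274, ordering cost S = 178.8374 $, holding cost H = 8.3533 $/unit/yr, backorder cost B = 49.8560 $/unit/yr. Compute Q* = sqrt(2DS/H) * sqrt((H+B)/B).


sqrt(2DS/H) = 782.8214
sqrt((H+B)/B) = 1.0805
Q* = 782.8214 * 1.0805 = 845.8632

845.8632 units


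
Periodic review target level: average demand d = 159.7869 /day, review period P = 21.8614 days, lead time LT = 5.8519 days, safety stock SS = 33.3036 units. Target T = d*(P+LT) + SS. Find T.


P + LT = 27.7133
d*(P+LT) = 159.7869 * 27.7133 = 4428.2223
T = 4428.2223 + 33.3036 = 4461.5259

4461.5259 units


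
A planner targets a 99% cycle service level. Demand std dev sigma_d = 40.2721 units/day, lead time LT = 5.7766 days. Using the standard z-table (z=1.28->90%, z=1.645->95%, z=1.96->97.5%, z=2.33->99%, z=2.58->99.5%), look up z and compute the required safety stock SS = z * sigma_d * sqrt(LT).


From the table, SL = 99% corresponds to z = 2.33
sqrt(LT) = sqrt(5.7766) = 2.4035
SS = 2.33 * 40.2721 * 2.4035 = 225.5259

225.5259 units


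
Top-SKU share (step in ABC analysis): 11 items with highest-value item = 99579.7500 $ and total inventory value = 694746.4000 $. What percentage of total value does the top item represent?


Top item = 99579.7500
Total = 694746.4000
Percentage = 99579.7500 / 694746.4000 * 100 = 14.3333

14.3333%


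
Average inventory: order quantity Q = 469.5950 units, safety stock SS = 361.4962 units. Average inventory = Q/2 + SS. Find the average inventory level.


Q/2 = 234.7975
Avg = 234.7975 + 361.4962 = 596.2937

596.2937 units


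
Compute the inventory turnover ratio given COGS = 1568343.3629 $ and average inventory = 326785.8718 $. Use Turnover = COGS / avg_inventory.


Turnover = 1568343.3629 / 326785.8718 = 4.7993

4.7993


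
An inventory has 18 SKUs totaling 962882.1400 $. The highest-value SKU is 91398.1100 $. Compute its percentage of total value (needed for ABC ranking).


Top item = 91398.1100
Total = 962882.1400
Percentage = 91398.1100 / 962882.1400 * 100 = 9.4921

9.4921%


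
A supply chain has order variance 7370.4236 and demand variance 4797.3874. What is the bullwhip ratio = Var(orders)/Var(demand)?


BW = 7370.4236 / 4797.3874 = 1.5363

1.5363


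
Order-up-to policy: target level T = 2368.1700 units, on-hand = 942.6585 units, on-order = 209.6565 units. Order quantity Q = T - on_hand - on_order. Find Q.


Inventory position = OH + OO = 942.6585 + 209.6565 = 1152.3150
Q = 2368.1700 - 1152.3150 = 1215.8550

1215.8550 units


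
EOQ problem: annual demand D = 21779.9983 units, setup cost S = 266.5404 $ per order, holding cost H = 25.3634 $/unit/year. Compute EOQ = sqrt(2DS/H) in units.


2*D*S = 2 * 21779.9983 * 266.5404 = 11610498.9178
2*D*S/H = 457765.8720
EOQ = sqrt(457765.8720) = 676.5840

676.5840 units


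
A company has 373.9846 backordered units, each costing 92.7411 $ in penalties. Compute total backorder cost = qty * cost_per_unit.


Total = 373.9846 * 92.7411 = 34683.7432

34683.7432 $


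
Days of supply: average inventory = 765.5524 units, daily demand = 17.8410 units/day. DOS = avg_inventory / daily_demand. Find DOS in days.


DOS = 765.5524 / 17.8410 = 42.9097

42.9097 days


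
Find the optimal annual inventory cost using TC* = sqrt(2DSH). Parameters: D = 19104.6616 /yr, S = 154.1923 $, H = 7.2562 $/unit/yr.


2*D*S*H = 42750507.6532
TC* = sqrt(42750507.6532) = 6538.3872

6538.3872 $/yr


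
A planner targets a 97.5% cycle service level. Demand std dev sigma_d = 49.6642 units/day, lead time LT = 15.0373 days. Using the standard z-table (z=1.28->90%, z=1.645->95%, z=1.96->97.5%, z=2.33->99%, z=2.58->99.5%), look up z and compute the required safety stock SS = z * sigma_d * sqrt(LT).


From the table, SL = 97.5% corresponds to z = 1.96
sqrt(LT) = sqrt(15.0373) = 3.8778
SS = 1.96 * 49.6642 * 3.8778 = 377.4717

377.4717 units


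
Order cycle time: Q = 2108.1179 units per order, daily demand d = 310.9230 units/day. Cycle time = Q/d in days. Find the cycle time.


Cycle = 2108.1179 / 310.9230 = 6.7802

6.7802 days


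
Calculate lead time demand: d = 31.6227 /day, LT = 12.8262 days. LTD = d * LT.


LTD = 31.6227 * 12.8262 = 405.5991

405.5991 units


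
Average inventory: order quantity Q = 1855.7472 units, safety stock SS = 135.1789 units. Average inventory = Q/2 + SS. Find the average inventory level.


Q/2 = 927.8736
Avg = 927.8736 + 135.1789 = 1063.0525

1063.0525 units


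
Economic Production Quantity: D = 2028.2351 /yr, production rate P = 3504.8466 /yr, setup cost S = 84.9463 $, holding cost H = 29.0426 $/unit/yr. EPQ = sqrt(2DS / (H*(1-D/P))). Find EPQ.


1 - D/P = 1 - 0.5787 = 0.4213
H*(1-D/P) = 12.2358
2DS = 344582.1346
EPQ = sqrt(28161.7755) = 167.8147

167.8147 units


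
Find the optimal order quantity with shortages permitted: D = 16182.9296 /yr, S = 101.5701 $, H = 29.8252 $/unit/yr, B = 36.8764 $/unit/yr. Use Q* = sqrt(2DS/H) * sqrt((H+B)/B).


sqrt(2DS/H) = 331.9975
sqrt((H+B)/B) = 1.3449
Q* = 331.9975 * 1.3449 = 446.5074

446.5074 units


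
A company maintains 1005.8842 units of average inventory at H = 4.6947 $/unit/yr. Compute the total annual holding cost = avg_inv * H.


Cost = 1005.8842 * 4.6947 = 4722.3246

4722.3246 $/yr


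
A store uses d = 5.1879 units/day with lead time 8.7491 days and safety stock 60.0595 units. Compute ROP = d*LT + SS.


d*LT = 5.1879 * 8.7491 = 45.3895
ROP = 45.3895 + 60.0595 = 105.4490

105.4490 units


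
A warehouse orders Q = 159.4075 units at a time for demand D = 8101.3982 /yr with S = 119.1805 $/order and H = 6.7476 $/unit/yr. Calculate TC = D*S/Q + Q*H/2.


Ordering cost = D*S/Q = 6056.9841
Holding cost = Q*H/2 = 537.8090
TC = 6056.9841 + 537.8090 = 6594.7931

6594.7931 $/yr


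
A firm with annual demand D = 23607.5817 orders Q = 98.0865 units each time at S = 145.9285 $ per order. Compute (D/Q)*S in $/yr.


Number of orders = D/Q = 240.6813
Cost = 240.6813 * 145.9285 = 35122.2542

35122.2542 $/yr


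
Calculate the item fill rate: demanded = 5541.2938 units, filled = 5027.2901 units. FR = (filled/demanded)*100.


FR = 5027.2901 / 5541.2938 * 100 = 90.7241

90.7241%


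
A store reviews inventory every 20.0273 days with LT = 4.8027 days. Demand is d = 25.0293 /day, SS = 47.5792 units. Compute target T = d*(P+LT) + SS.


P + LT = 24.8300
d*(P+LT) = 25.0293 * 24.8300 = 621.4775
T = 621.4775 + 47.5792 = 669.0567

669.0567 units


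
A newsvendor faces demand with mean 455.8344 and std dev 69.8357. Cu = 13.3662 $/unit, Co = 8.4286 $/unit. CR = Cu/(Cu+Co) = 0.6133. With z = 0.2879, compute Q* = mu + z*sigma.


CR = Cu/(Cu+Co) = 13.3662/(13.3662+8.4286) = 0.6133
z = 0.2879
Q* = 455.8344 + 0.2879 * 69.8357 = 475.9401

475.9401 units


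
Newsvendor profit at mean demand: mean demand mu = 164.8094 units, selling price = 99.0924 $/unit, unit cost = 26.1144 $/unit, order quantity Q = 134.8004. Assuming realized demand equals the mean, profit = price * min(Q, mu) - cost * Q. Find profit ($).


Sales at mu = min(134.8004, 164.8094) = 134.8004
Revenue = 99.0924 * 134.8004 = 13357.6952
Total cost = 26.1144 * 134.8004 = 3520.2316
Profit = 13357.6952 - 3520.2316 = 9837.4636

9837.4636 $


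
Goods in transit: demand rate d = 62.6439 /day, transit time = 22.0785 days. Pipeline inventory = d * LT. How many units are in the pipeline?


Pipeline = 62.6439 * 22.0785 = 1383.0833

1383.0833 units


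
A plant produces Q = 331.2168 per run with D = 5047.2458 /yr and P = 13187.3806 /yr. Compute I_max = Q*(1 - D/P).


D/P = 0.3827
1 - D/P = 0.6173
I_max = 331.2168 * 0.6173 = 204.4492

204.4492 units


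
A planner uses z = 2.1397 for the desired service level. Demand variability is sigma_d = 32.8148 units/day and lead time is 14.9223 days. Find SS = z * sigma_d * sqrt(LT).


sqrt(LT) = sqrt(14.9223) = 3.8629
SS = 2.1397 * 32.8148 * 3.8629 = 271.2318

271.2318 units


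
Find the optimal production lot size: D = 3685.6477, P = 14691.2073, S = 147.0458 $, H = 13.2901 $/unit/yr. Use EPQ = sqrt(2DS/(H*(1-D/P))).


1 - D/P = 1 - 0.2509 = 0.7491
H*(1-D/P) = 9.9560
2DS = 1083918.0291
EPQ = sqrt(108871.3350) = 329.9566

329.9566 units


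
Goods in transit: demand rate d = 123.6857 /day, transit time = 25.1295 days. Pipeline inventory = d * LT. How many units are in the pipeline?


Pipeline = 123.6857 * 25.1295 = 3108.1598

3108.1598 units


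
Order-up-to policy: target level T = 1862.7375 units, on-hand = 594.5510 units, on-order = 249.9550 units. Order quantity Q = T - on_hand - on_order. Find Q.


Inventory position = OH + OO = 594.5510 + 249.9550 = 844.5060
Q = 1862.7375 - 844.5060 = 1018.2315

1018.2315 units


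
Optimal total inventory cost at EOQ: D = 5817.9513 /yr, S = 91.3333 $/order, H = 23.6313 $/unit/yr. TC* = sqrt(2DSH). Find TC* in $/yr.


2*D*S*H = 25114054.9678
TC* = sqrt(25114054.9678) = 5011.3925

5011.3925 $/yr


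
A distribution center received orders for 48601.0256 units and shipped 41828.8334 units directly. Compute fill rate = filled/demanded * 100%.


FR = 41828.8334 / 48601.0256 * 100 = 86.0657

86.0657%


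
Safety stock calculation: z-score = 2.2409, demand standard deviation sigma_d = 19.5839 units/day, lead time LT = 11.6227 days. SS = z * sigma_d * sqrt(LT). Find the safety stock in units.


sqrt(LT) = sqrt(11.6227) = 3.4092
SS = 2.2409 * 19.5839 * 3.4092 = 149.6150

149.6150 units


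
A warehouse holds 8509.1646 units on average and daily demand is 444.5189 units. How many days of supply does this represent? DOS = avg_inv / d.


DOS = 8509.1646 / 444.5189 = 19.1424

19.1424 days


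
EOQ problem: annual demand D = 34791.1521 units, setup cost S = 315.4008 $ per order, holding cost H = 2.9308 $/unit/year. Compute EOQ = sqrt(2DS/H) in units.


2*D*S = 2 * 34791.1521 * 315.4008 = 21946314.4105
2*D*S/H = 7488165.1462
EOQ = sqrt(7488165.1462) = 2736.4512

2736.4512 units


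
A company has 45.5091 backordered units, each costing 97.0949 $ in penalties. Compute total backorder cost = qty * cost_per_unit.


Total = 45.5091 * 97.0949 = 4418.7015

4418.7015 $


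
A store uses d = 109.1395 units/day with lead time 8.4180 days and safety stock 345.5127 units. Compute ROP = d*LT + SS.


d*LT = 109.1395 * 8.4180 = 918.7363
ROP = 918.7363 + 345.5127 = 1264.2490

1264.2490 units


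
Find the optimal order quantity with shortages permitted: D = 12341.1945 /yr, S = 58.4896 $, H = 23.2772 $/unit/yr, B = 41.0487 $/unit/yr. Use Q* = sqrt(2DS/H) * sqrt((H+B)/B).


sqrt(2DS/H) = 249.0391
sqrt((H+B)/B) = 1.2518
Q* = 249.0391 * 1.2518 = 311.7531

311.7531 units


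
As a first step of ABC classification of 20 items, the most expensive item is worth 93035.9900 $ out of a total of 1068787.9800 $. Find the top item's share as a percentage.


Top item = 93035.9900
Total = 1068787.9800
Percentage = 93035.9900 / 1068787.9800 * 100 = 8.7048

8.7048%


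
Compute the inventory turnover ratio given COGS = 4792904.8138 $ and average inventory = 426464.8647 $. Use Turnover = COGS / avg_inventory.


Turnover = 4792904.8138 / 426464.8647 = 11.2387

11.2387


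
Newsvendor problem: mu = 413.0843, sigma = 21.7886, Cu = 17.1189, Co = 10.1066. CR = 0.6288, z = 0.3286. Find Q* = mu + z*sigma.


CR = Cu/(Cu+Co) = 17.1189/(17.1189+10.1066) = 0.6288
z = 0.3286
Q* = 413.0843 + 0.3286 * 21.7886 = 420.2440

420.2440 units


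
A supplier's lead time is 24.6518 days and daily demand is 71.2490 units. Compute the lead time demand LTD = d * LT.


LTD = 71.2490 * 24.6518 = 1756.4161

1756.4161 units


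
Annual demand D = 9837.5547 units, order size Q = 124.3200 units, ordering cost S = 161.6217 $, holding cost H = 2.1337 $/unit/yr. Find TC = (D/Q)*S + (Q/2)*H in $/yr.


Ordering cost = D*S/Q = 12789.2722
Holding cost = Q*H/2 = 132.6308
TC = 12789.2722 + 132.6308 = 12921.9029

12921.9029 $/yr


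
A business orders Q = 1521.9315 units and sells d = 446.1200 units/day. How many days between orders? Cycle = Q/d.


Cycle = 1521.9315 / 446.1200 = 3.4115

3.4115 days


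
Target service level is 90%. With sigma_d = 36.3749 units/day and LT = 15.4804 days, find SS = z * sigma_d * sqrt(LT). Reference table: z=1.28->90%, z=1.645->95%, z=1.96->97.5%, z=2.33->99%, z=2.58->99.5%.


From the table, SL = 90% corresponds to z = 1.28
sqrt(LT) = sqrt(15.4804) = 3.9345
SS = 1.28 * 36.3749 * 3.9345 = 183.1905

183.1905 units


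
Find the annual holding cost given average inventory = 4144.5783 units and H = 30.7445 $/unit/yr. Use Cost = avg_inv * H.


Cost = 4144.5783 * 30.7445 = 127422.9875

127422.9875 $/yr


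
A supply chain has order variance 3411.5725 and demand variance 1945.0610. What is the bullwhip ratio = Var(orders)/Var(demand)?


BW = 3411.5725 / 1945.0610 = 1.7540

1.7540


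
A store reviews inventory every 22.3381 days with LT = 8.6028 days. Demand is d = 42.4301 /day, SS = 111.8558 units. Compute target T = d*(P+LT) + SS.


P + LT = 30.9409
d*(P+LT) = 42.4301 * 30.9409 = 1312.8255
T = 1312.8255 + 111.8558 = 1424.6813

1424.6813 units


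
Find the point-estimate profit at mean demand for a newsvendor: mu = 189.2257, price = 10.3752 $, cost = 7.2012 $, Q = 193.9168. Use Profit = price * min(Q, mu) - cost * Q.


Sales at mu = min(193.9168, 189.2257) = 189.2257
Revenue = 10.3752 * 189.2257 = 1963.2545
Total cost = 7.2012 * 193.9168 = 1396.4337
Profit = 1963.2545 - 1396.4337 = 566.8208

566.8208 $


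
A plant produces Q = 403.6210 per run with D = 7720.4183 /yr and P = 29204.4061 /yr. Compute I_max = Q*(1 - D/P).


D/P = 0.2644
1 - D/P = 0.7356
I_max = 403.6210 * 0.7356 = 296.9206

296.9206 units


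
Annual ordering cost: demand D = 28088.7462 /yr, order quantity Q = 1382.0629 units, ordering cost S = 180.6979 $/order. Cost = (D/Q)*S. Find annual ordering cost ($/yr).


Number of orders = D/Q = 20.3238
Cost = 20.3238 * 180.6979 = 3672.4649

3672.4649 $/yr


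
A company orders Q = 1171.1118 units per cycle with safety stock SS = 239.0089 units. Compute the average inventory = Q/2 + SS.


Q/2 = 585.5559
Avg = 585.5559 + 239.0089 = 824.5648

824.5648 units


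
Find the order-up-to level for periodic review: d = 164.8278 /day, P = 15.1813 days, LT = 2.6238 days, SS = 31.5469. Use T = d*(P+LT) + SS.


P + LT = 17.8051
d*(P+LT) = 164.8278 * 17.8051 = 2934.7755
T = 2934.7755 + 31.5469 = 2966.3224

2966.3224 units


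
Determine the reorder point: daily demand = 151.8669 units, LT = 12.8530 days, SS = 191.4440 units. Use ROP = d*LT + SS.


d*LT = 151.8669 * 12.8530 = 1951.9453
ROP = 1951.9453 + 191.4440 = 2143.3893

2143.3893 units


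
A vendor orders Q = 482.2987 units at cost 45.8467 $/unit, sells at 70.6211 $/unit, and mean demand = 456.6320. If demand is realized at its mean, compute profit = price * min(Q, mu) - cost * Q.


Sales at mu = min(482.2987, 456.6320) = 456.6320
Revenue = 70.6211 * 456.6320 = 32247.8541
Total cost = 45.8467 * 482.2987 = 22111.8038
Profit = 32247.8541 - 22111.8038 = 10136.0503

10136.0503 $


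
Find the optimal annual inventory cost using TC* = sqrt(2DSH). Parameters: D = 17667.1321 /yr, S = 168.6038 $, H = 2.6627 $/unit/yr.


2*D*S*H = 15863011.8564
TC* = sqrt(15863011.8564) = 3982.8397

3982.8397 $/yr


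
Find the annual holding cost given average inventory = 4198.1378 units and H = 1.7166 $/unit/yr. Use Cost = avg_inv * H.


Cost = 4198.1378 * 1.7166 = 7206.5233

7206.5233 $/yr


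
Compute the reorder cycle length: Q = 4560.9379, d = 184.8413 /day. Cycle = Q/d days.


Cycle = 4560.9379 / 184.8413 = 24.6749

24.6749 days


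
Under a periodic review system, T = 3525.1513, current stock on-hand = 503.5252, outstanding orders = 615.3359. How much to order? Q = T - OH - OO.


Inventory position = OH + OO = 503.5252 + 615.3359 = 1118.8611
Q = 3525.1513 - 1118.8611 = 2406.2902

2406.2902 units


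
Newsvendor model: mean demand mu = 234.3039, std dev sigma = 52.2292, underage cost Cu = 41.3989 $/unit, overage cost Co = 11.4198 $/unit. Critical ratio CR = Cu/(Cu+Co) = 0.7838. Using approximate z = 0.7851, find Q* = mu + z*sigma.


CR = Cu/(Cu+Co) = 41.3989/(41.3989+11.4198) = 0.7838
z = 0.7851
Q* = 234.3039 + 0.7851 * 52.2292 = 275.3090

275.3090 units
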